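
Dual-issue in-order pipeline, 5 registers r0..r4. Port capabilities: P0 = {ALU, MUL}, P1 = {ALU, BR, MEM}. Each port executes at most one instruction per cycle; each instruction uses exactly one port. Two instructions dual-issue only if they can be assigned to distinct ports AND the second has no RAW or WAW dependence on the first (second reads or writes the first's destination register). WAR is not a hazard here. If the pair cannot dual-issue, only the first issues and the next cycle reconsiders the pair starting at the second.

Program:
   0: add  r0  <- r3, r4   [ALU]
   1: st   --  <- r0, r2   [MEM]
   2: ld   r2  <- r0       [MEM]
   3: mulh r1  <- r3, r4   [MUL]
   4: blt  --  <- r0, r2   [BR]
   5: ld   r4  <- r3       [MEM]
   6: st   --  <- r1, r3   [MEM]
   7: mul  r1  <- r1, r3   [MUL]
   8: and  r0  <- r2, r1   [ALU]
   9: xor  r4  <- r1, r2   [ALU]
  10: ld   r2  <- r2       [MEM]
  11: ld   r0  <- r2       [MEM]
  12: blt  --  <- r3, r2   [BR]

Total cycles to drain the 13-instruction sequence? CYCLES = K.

CYCLES = 10

[0] i0  add.ALU  -- RAW r0
[1] i1  st.MEM  -- no-port MEM/MEM
[2] i2+i3  ld.MEM mulh.MUL  -- dual
[3] i4  blt.BR  -- no-port BR/MEM
[4] i5  ld.MEM  -- no-port MEM/MEM
[5] i6+i7  st.MEM mul.MUL  -- dual
[6] i8+i9  and.ALU xor.ALU  -- dual
[7] i10  ld.MEM  -- no-port MEM/MEM
[8] i11  ld.MEM  -- no-port MEM/BR
[9] i12  blt.BR  -- tail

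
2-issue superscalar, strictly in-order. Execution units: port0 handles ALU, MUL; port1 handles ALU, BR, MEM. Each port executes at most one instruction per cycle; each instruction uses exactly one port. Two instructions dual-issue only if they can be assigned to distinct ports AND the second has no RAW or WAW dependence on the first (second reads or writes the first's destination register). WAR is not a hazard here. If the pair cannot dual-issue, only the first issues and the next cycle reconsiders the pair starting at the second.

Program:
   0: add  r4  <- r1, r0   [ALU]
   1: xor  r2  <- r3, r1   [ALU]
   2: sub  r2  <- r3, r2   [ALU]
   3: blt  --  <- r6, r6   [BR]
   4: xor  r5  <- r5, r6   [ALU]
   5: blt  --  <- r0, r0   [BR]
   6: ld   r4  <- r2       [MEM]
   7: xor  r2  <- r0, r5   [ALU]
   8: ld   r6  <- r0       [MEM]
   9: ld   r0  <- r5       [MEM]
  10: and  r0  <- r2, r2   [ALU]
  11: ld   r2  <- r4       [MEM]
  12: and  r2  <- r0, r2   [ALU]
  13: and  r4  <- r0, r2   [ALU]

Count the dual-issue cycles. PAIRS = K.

PAIRS = 5

  cy0 -> i0/i1 (add.ALU+xor.ALU) 2-wide
  cy1 -> i2/i3 (sub.ALU+blt.BR) 2-wide
  cy2 -> i4/i5 (xor.ALU+blt.BR) 2-wide
  cy3 -> i6/i7 (ld.MEM+xor.ALU) 2-wide
  cy4 -> i8 (ld.MEM) no-port MEM/MEM
  cy5 -> i9 (ld.MEM) WAW r0
  cy6 -> i10/i11 (and.ALU+ld.MEM) 2-wide
  cy7 -> i12 (and.ALU) RAW r2
  cy8 -> i13 (and.ALU) tail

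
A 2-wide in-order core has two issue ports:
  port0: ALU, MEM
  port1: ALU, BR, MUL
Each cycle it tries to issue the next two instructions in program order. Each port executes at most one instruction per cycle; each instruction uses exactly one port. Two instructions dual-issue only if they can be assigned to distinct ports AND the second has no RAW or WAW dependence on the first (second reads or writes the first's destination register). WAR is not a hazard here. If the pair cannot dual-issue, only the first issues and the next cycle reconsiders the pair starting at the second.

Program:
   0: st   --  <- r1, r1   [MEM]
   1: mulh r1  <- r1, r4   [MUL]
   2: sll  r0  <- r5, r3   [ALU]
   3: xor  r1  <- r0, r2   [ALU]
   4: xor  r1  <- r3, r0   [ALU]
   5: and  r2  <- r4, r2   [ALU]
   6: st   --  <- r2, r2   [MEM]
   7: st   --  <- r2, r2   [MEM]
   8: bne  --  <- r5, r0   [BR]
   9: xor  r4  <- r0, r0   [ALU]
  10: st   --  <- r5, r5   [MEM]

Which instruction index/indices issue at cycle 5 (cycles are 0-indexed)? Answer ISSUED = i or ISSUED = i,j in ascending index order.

ISSUED = 7,8

0. st.MEM mulh.MUL @i0,i1  | 2-wide
1. sll.ALU @i2  | RAW r0
2. xor.ALU @i3  | WAW r1
3. xor.ALU and.ALU @i4,i5  | 2-wide
4. st.MEM @i6  | no-port MEM/MEM
5. st.MEM bne.BR @i7,i8  | 2-wide
6. xor.ALU st.MEM @i9,i10  | 2-wide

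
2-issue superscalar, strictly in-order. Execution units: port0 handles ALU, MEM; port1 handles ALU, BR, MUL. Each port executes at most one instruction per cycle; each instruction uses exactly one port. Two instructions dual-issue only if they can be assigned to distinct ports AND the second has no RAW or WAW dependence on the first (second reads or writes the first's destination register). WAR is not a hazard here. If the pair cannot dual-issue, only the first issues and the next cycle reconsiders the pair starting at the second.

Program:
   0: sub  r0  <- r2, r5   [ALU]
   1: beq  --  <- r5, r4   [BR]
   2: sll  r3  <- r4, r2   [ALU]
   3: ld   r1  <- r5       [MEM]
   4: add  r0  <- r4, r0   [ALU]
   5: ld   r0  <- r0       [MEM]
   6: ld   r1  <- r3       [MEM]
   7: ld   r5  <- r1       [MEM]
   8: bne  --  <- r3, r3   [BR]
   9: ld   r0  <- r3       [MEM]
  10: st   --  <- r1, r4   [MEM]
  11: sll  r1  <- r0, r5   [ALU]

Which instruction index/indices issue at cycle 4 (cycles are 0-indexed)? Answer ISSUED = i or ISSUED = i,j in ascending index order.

c0: i0/i1 sub.ALU+beq.BR  dual
c1: i2/i3 sll.ALU+ld.MEM  dual
c2: i4 add.ALU  RAW+WAW r0
c3: i5 ld.MEM  no-port MEM/MEM
c4: i6 ld.MEM  no-port MEM/MEM
c5: i7/i8 ld.MEM+bne.BR  dual
c6: i9 ld.MEM  no-port MEM/MEM
c7: i10/i11 st.MEM+sll.ALU  dual

ISSUED = 6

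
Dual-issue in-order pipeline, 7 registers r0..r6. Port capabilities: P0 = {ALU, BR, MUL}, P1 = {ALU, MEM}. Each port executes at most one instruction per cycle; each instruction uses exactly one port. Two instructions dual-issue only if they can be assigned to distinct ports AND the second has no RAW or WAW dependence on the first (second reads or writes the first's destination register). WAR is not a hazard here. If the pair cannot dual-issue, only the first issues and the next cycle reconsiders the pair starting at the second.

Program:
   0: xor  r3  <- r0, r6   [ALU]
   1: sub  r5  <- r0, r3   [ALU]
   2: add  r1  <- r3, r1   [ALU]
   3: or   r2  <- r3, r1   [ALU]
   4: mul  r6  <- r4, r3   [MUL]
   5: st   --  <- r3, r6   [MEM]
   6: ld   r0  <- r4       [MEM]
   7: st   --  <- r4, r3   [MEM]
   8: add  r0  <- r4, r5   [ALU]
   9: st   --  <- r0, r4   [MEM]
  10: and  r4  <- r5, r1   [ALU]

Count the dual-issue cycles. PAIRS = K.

t=0 i0:xor.ALU ; RAW r3
t=1 i1/i2:sub.ALU add.ALU ; 2-wide
t=2 i3/i4:or.ALU mul.MUL ; 2-wide
t=3 i5:st.MEM ; no-port MEM/MEM
t=4 i6:ld.MEM ; no-port MEM/MEM
t=5 i7/i8:st.MEM add.ALU ; 2-wide
t=6 i9/i10:st.MEM and.ALU ; 2-wide

PAIRS = 4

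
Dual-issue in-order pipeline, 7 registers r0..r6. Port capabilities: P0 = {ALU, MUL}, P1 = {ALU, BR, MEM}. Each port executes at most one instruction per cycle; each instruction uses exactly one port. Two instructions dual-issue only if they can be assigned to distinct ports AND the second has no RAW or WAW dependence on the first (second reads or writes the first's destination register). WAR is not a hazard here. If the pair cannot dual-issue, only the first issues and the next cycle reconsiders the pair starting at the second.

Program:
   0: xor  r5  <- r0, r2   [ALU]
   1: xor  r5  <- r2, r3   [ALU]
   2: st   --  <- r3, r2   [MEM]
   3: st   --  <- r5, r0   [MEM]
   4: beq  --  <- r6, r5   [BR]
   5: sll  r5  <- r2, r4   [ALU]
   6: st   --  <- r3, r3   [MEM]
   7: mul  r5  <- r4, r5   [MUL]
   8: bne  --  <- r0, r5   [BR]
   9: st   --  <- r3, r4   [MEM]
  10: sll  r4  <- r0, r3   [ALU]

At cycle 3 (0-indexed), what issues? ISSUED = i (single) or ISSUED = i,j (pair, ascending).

c0: i0 xor  WAW r5
c1: i1+i2 xor/st  dual
c2: i3 st  no-port MEM/BR
c3: i4+i5 beq/sll  dual
c4: i6+i7 st/mul  dual
c5: i8 bne  no-port BR/MEM
c6: i9+i10 st/sll  dual

ISSUED = 4,5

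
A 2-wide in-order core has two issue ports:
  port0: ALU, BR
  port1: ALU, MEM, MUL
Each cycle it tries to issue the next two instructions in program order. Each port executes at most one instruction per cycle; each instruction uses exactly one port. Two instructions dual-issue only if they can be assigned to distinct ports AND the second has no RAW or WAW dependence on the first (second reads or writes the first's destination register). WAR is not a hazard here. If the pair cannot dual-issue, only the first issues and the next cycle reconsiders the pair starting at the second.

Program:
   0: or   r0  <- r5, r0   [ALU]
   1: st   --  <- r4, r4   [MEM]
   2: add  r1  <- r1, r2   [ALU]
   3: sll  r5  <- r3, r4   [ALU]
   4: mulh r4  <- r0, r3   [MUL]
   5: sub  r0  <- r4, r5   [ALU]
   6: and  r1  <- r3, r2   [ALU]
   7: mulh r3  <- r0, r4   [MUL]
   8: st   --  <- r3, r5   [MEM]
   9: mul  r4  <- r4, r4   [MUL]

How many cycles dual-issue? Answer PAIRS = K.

PAIRS = 3

#0 head=0: or.ALU+st.MEM i0+i1 2-wide
#1 head=2: add.ALU+sll.ALU i2+i3 2-wide
#2 head=4: mulh.MUL i4 RAW r4
#3 head=5: sub.ALU+and.ALU i5+i6 2-wide
#4 head=7: mulh.MUL i7 no-port MUL/MEM
#5 head=8: st.MEM i8 no-port MEM/MUL
#6 head=9: mul.MUL i9 tail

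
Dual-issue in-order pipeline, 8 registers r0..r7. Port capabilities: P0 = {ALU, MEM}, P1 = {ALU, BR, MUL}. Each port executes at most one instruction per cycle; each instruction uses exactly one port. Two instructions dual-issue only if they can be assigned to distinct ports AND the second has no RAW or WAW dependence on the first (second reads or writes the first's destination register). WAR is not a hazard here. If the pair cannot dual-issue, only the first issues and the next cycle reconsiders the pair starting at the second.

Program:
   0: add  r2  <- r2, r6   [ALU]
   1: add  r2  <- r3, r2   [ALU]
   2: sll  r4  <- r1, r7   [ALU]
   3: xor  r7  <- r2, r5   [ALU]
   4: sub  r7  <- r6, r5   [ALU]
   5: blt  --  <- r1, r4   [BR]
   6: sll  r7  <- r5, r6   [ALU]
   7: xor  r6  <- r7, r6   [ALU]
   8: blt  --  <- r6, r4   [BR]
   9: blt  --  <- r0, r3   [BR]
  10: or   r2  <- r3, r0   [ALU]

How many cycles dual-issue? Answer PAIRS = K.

PAIRS = 3

#0 head=0: add i0 RAW+WAW r2
#1 head=1: add sll i1&i2 dual
#2 head=3: xor i3 WAW r7
#3 head=4: sub blt i4&i5 dual
#4 head=6: sll i6 RAW r7
#5 head=7: xor i7 RAW r6
#6 head=8: blt i8 no-port BR/BR
#7 head=9: blt or i9&i10 dual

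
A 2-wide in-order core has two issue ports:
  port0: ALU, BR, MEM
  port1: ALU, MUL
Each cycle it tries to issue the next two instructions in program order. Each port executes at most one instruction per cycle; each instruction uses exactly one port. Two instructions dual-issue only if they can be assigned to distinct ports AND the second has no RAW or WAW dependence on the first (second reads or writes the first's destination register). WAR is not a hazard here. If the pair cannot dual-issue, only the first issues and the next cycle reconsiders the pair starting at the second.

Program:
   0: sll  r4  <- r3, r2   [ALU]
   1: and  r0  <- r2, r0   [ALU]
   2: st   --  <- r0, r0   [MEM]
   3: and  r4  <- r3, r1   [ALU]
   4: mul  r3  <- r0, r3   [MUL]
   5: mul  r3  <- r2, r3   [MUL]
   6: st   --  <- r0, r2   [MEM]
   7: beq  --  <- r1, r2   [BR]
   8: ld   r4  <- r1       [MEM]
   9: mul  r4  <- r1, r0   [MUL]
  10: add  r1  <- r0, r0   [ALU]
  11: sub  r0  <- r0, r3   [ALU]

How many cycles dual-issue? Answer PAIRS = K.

  cy0 -> i0,i1 (sll and) dual
  cy1 -> i2,i3 (st and) dual
  cy2 -> i4 (mul) no-port MUL/MUL
  cy3 -> i5,i6 (mul st) dual
  cy4 -> i7 (beq) no-port BR/MEM
  cy5 -> i8 (ld) WAW r4
  cy6 -> i9,i10 (mul add) dual
  cy7 -> i11 (sub) tail

PAIRS = 4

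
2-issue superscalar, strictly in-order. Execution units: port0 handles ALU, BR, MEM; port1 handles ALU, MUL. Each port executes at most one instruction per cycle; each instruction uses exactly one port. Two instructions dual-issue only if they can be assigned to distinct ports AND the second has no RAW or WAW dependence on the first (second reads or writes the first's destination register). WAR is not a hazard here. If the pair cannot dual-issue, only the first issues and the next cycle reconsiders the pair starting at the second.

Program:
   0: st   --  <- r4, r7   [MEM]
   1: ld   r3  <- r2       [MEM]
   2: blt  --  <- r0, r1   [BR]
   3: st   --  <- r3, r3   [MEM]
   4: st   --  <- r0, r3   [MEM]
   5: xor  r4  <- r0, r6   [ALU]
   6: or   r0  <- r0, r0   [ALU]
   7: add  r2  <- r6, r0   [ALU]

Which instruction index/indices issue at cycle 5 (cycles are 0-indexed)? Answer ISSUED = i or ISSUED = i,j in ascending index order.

  cy0 -> i0 (st.MEM) no-port MEM/MEM
  cy1 -> i1 (ld.MEM) no-port MEM/BR
  cy2 -> i2 (blt.BR) no-port BR/MEM
  cy3 -> i3 (st.MEM) no-port MEM/MEM
  cy4 -> i4/i5 (st.MEM xor.ALU) dual
  cy5 -> i6 (or.ALU) RAW r0
  cy6 -> i7 (add.ALU) tail

ISSUED = 6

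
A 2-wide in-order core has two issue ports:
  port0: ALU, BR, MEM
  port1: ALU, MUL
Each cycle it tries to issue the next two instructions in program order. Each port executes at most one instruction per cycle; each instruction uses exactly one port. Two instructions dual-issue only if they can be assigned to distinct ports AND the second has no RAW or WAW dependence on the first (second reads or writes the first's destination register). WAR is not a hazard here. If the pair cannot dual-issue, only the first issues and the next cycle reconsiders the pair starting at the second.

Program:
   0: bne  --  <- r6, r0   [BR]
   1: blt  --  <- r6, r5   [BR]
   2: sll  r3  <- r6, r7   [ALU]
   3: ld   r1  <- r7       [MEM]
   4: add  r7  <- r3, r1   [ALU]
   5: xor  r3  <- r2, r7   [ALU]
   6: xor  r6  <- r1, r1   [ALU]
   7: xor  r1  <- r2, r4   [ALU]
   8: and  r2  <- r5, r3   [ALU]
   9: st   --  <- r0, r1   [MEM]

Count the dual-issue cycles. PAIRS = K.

PAIRS = 3

t=0 i0:bne.BR ; no-port BR/BR
t=1 i1&i2:blt.BR+sll.ALU ; dual
t=2 i3:ld.MEM ; RAW r1
t=3 i4:add.ALU ; RAW r7
t=4 i5&i6:xor.ALU+xor.ALU ; dual
t=5 i7&i8:xor.ALU+and.ALU ; dual
t=6 i9:st.MEM ; tail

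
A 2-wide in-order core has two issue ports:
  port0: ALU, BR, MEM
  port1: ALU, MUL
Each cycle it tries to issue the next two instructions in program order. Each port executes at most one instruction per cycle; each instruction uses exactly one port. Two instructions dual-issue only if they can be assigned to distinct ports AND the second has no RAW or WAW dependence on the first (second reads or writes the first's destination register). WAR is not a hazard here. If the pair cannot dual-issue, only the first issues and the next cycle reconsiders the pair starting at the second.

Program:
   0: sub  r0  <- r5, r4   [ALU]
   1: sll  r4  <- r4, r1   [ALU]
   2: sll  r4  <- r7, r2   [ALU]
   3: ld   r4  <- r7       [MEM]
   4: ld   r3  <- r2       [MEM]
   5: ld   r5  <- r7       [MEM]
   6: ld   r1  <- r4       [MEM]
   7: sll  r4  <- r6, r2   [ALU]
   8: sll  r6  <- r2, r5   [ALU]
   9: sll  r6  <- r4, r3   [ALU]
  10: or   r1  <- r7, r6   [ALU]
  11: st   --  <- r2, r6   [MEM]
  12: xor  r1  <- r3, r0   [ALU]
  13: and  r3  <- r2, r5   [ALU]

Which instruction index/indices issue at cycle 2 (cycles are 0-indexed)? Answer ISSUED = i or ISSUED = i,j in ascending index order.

c0: i0&i1 sub.ALU/sll.ALU  2-wide
c1: i2 sll.ALU  WAW r4
c2: i3 ld.MEM  no-port MEM/MEM
c3: i4 ld.MEM  no-port MEM/MEM
c4: i5 ld.MEM  no-port MEM/MEM
c5: i6&i7 ld.MEM/sll.ALU  2-wide
c6: i8 sll.ALU  WAW r6
c7: i9 sll.ALU  RAW r6
c8: i10&i11 or.ALU/st.MEM  2-wide
c9: i12&i13 xor.ALU/and.ALU  2-wide

ISSUED = 3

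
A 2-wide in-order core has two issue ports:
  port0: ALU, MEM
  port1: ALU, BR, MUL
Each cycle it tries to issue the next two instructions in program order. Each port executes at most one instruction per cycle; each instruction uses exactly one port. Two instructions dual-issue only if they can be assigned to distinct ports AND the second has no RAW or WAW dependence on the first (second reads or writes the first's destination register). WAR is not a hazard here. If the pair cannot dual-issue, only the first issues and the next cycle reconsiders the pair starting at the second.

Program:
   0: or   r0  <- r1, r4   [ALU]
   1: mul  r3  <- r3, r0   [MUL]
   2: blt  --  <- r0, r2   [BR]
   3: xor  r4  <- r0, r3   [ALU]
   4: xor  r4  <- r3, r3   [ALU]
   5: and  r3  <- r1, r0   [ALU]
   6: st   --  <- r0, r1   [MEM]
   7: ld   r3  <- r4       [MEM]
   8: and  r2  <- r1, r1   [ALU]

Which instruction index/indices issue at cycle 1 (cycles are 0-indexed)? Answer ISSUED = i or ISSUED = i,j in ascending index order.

ISSUED = 1

t=0 i0:or ; RAW r0
t=1 i1:mul ; no-port MUL/BR
t=2 i2+i3:blt+xor ; dual
t=3 i4+i5:xor+and ; dual
t=4 i6:st ; no-port MEM/MEM
t=5 i7+i8:ld+and ; dual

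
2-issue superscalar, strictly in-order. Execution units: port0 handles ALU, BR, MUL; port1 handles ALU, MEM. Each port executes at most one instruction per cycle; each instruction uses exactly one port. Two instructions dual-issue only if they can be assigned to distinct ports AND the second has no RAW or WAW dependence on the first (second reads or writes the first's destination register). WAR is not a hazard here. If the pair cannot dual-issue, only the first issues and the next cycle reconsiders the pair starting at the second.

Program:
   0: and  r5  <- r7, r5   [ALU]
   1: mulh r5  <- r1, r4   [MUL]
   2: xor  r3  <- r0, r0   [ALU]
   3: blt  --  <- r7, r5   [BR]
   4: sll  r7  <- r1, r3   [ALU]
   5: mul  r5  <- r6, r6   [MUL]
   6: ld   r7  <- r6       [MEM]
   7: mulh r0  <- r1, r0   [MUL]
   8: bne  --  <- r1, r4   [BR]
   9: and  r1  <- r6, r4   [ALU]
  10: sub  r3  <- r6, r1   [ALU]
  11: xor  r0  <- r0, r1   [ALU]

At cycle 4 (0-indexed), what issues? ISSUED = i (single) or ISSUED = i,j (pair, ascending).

ISSUED = 7

t=0 i0:and ; WAW r5
t=1 i1&i2:mulh;xor ; 2-wide
t=2 i3&i4:blt;sll ; 2-wide
t=3 i5&i6:mul;ld ; 2-wide
t=4 i7:mulh ; no-port MUL/BR
t=5 i8&i9:bne;and ; 2-wide
t=6 i10&i11:sub;xor ; 2-wide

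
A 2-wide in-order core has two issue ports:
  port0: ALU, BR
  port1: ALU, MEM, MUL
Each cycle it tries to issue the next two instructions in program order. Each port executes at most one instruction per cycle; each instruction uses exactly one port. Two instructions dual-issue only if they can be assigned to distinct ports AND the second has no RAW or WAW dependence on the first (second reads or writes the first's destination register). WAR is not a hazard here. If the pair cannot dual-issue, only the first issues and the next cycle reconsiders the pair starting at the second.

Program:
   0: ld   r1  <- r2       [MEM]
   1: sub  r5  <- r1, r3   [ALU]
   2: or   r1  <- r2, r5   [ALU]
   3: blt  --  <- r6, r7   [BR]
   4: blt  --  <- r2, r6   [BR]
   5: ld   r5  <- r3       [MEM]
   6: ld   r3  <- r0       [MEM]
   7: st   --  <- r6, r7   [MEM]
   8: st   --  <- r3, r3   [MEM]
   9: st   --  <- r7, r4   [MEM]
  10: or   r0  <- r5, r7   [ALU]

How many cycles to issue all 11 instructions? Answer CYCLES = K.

c0: i0 ld  RAW r1
c1: i1 sub  RAW r5
c2: i2+i3 or+blt  dual
c3: i4+i5 blt+ld  dual
c4: i6 ld  no-port MEM/MEM
c5: i7 st  no-port MEM/MEM
c6: i8 st  no-port MEM/MEM
c7: i9+i10 st+or  dual

CYCLES = 8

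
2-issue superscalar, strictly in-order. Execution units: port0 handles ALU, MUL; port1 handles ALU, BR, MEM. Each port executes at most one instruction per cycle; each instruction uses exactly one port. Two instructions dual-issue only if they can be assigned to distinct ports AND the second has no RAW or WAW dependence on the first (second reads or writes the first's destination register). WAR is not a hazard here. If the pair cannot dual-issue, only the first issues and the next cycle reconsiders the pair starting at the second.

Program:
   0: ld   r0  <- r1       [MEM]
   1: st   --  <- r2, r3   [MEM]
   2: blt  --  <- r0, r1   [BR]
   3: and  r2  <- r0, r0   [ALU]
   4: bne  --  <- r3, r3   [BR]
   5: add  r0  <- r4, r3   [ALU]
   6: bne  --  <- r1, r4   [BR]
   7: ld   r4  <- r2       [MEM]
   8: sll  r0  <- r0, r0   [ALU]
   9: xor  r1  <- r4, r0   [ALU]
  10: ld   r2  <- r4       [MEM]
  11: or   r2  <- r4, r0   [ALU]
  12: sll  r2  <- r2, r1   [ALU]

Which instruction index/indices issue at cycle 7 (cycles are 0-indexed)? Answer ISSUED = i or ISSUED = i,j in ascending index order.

ISSUED = 11

[0] i0  ld.MEM  -- no-port MEM/MEM
[1] i1  st.MEM  -- no-port MEM/BR
[2] i2&i3  blt.BR+and.ALU  -- pair
[3] i4&i5  bne.BR+add.ALU  -- pair
[4] i6  bne.BR  -- no-port BR/MEM
[5] i7&i8  ld.MEM+sll.ALU  -- pair
[6] i9&i10  xor.ALU+ld.MEM  -- pair
[7] i11  or.ALU  -- RAW+WAW r2
[8] i12  sll.ALU  -- tail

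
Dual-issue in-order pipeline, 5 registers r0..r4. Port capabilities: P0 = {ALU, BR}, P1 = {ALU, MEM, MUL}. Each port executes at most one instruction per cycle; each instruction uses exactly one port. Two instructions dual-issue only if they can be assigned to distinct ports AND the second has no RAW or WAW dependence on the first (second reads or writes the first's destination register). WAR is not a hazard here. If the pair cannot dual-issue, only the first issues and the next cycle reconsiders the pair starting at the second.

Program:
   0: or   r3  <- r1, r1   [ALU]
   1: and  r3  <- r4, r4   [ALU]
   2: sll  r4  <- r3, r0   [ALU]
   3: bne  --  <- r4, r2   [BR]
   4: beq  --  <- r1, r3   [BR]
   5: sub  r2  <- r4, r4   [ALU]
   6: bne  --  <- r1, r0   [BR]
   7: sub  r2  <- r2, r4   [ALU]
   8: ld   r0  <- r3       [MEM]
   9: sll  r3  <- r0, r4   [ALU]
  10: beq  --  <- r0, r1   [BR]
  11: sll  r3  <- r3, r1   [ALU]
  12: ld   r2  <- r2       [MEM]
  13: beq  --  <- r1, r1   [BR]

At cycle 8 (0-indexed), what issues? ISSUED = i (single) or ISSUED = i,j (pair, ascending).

#0 head=0: or i0 WAW r3
#1 head=1: and i1 RAW r3
#2 head=2: sll i2 RAW r4
#3 head=3: bne i3 no-port BR/BR
#4 head=4: beq/sub i4/i5 2-wide
#5 head=6: bne/sub i6/i7 2-wide
#6 head=8: ld i8 RAW r0
#7 head=9: sll/beq i9/i10 2-wide
#8 head=11: sll/ld i11/i12 2-wide
#9 head=13: beq i13 tail

ISSUED = 11,12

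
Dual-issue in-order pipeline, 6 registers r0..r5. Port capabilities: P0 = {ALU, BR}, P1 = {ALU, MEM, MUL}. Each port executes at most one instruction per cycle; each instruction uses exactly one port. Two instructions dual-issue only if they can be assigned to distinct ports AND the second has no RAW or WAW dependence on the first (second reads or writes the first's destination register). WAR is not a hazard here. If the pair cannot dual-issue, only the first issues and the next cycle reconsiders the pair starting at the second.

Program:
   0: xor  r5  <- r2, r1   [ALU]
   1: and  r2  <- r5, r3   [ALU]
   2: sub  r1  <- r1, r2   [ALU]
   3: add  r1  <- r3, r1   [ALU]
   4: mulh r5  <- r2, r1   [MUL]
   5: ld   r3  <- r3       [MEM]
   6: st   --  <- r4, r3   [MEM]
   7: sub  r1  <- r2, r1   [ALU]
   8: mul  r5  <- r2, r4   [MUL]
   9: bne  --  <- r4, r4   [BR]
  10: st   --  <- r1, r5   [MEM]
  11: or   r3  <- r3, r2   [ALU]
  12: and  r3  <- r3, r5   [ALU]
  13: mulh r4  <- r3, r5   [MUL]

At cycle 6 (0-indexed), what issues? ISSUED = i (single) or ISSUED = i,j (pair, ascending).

  cy0 -> i0 (xor) RAW r5
  cy1 -> i1 (and) RAW r2
  cy2 -> i2 (sub) RAW+WAW r1
  cy3 -> i3 (add) RAW r1
  cy4 -> i4 (mulh) no-port MUL/MEM
  cy5 -> i5 (ld) no-port MEM/MEM
  cy6 -> i6,i7 (st sub) dual
  cy7 -> i8,i9 (mul bne) dual
  cy8 -> i10,i11 (st or) dual
  cy9 -> i12 (and) RAW r3
  cy10 -> i13 (mulh) tail

ISSUED = 6,7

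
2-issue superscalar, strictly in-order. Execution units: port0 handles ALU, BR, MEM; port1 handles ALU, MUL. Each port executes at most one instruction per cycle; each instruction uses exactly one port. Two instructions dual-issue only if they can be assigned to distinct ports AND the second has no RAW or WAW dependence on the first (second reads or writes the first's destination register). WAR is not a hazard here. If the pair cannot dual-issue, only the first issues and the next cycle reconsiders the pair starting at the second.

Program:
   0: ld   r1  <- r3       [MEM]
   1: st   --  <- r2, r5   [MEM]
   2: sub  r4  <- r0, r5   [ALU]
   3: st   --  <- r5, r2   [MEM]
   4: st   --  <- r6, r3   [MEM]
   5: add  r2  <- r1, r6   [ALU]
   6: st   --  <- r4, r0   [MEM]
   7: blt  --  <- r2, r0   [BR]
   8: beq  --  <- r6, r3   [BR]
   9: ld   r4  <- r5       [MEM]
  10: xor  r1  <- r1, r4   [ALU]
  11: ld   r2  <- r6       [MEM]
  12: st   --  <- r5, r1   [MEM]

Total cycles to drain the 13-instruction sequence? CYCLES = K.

t=0 i0:ld.MEM ; no-port MEM/MEM
t=1 i1&i2:st.MEM+sub.ALU ; 2-wide
t=2 i3:st.MEM ; no-port MEM/MEM
t=3 i4&i5:st.MEM+add.ALU ; 2-wide
t=4 i6:st.MEM ; no-port MEM/BR
t=5 i7:blt.BR ; no-port BR/BR
t=6 i8:beq.BR ; no-port BR/MEM
t=7 i9:ld.MEM ; RAW r4
t=8 i10&i11:xor.ALU+ld.MEM ; 2-wide
t=9 i12:st.MEM ; tail

CYCLES = 10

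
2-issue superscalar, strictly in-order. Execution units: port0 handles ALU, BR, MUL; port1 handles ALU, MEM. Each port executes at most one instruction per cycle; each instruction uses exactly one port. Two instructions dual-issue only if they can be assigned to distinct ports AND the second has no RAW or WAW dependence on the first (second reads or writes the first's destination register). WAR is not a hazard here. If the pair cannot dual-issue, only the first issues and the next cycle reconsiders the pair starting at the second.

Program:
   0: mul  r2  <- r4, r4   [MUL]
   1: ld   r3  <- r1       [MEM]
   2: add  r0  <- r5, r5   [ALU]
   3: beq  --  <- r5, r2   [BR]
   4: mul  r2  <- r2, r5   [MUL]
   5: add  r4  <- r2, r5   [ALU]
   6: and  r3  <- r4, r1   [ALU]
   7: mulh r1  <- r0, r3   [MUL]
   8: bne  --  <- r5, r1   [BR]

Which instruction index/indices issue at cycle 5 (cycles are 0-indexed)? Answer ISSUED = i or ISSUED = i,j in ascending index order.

ISSUED = 7

0. mul/ld @i0,i1  | dual
1. add/beq @i2,i3  | dual
2. mul @i4  | RAW r2
3. add @i5  | RAW r4
4. and @i6  | RAW r3
5. mulh @i7  | no-port MUL/BR
6. bne @i8  | tail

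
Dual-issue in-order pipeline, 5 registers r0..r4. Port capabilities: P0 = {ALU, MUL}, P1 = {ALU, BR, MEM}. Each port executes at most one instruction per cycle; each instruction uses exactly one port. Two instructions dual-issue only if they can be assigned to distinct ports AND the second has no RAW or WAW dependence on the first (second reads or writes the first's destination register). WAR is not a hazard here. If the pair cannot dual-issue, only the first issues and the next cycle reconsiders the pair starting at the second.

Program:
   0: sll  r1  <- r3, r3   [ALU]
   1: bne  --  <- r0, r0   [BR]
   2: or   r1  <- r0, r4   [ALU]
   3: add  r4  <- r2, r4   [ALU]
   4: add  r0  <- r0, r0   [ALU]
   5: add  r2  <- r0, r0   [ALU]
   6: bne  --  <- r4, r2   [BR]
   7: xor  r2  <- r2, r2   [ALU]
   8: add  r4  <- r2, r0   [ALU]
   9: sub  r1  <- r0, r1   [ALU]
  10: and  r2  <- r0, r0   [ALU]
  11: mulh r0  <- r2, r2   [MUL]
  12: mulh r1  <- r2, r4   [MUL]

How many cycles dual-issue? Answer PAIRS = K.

PAIRS = 4

c0: i0/i1 sll+bne  2-wide
c1: i2/i3 or+add  2-wide
c2: i4 add  RAW r0
c3: i5 add  RAW r2
c4: i6/i7 bne+xor  2-wide
c5: i8/i9 add+sub  2-wide
c6: i10 and  RAW r2
c7: i11 mulh  no-port MUL/MUL
c8: i12 mulh  tail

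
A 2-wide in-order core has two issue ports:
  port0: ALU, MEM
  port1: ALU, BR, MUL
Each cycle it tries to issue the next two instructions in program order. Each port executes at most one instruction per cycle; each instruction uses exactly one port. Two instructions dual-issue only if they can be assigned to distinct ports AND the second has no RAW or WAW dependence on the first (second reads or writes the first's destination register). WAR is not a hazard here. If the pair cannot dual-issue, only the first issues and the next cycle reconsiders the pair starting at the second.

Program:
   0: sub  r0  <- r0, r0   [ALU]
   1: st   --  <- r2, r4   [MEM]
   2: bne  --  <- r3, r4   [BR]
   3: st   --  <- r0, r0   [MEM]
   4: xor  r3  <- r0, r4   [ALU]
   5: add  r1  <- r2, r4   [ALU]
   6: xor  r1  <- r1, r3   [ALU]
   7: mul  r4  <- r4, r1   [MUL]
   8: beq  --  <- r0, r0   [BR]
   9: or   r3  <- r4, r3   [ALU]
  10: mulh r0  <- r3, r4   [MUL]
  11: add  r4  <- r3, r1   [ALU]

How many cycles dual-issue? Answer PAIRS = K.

PAIRS = 5

#0 head=0: sub.ALU/st.MEM i0,i1 2-wide
#1 head=2: bne.BR/st.MEM i2,i3 2-wide
#2 head=4: xor.ALU/add.ALU i4,i5 2-wide
#3 head=6: xor.ALU i6 RAW r1
#4 head=7: mul.MUL i7 no-port MUL/BR
#5 head=8: beq.BR/or.ALU i8,i9 2-wide
#6 head=10: mulh.MUL/add.ALU i10,i11 2-wide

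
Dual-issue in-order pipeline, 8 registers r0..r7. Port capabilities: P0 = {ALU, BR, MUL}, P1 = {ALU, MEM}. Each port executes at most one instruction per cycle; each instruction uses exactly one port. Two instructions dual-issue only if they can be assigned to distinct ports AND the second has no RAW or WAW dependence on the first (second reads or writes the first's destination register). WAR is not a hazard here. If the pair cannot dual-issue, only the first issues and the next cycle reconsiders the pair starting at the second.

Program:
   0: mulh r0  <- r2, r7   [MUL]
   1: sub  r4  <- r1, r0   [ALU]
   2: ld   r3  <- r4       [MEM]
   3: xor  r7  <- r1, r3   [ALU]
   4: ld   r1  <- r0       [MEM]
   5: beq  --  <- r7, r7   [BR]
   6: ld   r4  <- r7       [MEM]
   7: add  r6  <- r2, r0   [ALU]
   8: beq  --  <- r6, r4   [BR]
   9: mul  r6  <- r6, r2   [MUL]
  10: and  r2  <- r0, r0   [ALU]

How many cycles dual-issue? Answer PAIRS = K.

PAIRS = 3

  cy0 -> i0 (mulh) RAW r0
  cy1 -> i1 (sub) RAW r4
  cy2 -> i2 (ld) RAW r3
  cy3 -> i3/i4 (xor;ld) dual
  cy4 -> i5/i6 (beq;ld) dual
  cy5 -> i7 (add) RAW r6
  cy6 -> i8 (beq) no-port BR/MUL
  cy7 -> i9/i10 (mul;and) dual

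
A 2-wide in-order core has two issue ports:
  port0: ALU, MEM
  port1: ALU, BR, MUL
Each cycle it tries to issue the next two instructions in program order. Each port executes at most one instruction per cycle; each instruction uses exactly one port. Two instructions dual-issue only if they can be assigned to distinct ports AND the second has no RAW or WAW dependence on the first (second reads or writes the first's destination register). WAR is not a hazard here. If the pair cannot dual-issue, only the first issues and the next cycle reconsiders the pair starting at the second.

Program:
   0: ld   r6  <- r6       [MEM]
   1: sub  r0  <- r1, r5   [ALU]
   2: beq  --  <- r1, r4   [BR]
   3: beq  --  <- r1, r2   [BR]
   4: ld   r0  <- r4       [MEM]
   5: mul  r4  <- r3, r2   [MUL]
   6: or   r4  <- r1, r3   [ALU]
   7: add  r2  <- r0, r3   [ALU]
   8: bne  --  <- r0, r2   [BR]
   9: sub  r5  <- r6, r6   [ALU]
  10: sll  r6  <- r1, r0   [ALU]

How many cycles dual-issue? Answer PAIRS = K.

0. ld.MEM sub.ALU @i0&i1  | 2-wide
1. beq.BR @i2  | no-port BR/BR
2. beq.BR ld.MEM @i3&i4  | 2-wide
3. mul.MUL @i5  | WAW r4
4. or.ALU add.ALU @i6&i7  | 2-wide
5. bne.BR sub.ALU @i8&i9  | 2-wide
6. sll.ALU @i10  | tail

PAIRS = 4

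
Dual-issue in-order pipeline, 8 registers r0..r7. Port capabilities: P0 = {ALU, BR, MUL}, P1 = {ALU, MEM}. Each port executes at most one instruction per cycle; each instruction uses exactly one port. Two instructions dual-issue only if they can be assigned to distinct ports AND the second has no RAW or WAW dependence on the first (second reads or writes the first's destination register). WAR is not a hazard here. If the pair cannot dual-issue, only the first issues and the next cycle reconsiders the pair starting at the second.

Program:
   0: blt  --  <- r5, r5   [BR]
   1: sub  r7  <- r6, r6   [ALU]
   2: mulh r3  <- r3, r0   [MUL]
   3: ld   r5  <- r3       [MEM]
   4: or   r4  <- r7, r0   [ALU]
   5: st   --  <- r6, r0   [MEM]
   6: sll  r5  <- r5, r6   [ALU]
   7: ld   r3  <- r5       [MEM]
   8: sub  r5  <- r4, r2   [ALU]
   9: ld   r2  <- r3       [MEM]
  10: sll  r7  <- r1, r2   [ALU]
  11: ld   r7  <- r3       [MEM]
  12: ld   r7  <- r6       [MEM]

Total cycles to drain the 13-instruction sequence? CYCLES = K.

  cy0 -> i0&i1 (blt sub) pair
  cy1 -> i2 (mulh) RAW r3
  cy2 -> i3&i4 (ld or) pair
  cy3 -> i5&i6 (st sll) pair
  cy4 -> i7&i8 (ld sub) pair
  cy5 -> i9 (ld) RAW r2
  cy6 -> i10 (sll) WAW r7
  cy7 -> i11 (ld) no-port MEM/MEM
  cy8 -> i12 (ld) tail

CYCLES = 9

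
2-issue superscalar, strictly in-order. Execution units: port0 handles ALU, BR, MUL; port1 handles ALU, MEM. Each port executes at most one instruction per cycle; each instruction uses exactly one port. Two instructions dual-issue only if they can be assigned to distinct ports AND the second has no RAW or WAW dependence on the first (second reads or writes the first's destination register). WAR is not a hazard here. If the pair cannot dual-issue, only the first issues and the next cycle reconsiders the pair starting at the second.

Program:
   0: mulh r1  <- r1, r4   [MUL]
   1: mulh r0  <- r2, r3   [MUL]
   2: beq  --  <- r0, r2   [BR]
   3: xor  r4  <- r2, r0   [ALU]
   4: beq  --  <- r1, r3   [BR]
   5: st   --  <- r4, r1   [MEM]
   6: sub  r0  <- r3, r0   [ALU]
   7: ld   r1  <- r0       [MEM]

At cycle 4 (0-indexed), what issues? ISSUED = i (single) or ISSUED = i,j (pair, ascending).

0. mulh @i0  | no-port MUL/MUL
1. mulh @i1  | no-port MUL/BR
2. beq+xor @i2,i3  | dual
3. beq+st @i4,i5  | dual
4. sub @i6  | RAW r0
5. ld @i7  | tail

ISSUED = 6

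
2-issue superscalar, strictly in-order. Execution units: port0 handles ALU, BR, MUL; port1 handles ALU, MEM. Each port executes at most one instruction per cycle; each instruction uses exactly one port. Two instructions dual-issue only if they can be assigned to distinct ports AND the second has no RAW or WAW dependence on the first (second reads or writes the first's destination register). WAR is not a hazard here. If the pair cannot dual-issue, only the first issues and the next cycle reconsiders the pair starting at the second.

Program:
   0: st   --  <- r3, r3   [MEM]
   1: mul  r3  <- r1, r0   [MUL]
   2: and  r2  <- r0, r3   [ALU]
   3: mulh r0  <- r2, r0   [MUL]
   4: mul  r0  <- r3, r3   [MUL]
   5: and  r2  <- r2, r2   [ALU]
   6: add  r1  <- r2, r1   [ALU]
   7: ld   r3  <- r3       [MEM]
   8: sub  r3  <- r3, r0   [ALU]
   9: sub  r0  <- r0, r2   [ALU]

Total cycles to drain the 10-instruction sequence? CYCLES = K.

0. st/mul @i0/i1  | dual
1. and @i2  | RAW r2
2. mulh @i3  | no-port MUL/MUL
3. mul/and @i4/i5  | dual
4. add/ld @i6/i7  | dual
5. sub/sub @i8/i9  | dual

CYCLES = 6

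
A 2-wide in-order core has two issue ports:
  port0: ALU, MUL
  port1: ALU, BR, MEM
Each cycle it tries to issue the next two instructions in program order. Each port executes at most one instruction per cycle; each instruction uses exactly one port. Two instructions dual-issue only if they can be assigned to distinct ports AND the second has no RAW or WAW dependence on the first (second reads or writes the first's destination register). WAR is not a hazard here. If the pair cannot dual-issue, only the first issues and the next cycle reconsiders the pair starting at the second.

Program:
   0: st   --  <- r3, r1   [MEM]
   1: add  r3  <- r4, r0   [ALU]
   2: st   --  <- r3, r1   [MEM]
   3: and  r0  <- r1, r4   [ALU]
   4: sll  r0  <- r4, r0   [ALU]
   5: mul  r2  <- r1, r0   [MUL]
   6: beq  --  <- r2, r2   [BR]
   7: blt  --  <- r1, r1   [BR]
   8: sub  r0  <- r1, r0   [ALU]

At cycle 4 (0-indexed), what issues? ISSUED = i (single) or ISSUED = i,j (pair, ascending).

ISSUED = 6

  cy0 -> i0,i1 (st.MEM+add.ALU) dual
  cy1 -> i2,i3 (st.MEM+and.ALU) dual
  cy2 -> i4 (sll.ALU) RAW r0
  cy3 -> i5 (mul.MUL) RAW r2
  cy4 -> i6 (beq.BR) no-port BR/BR
  cy5 -> i7,i8 (blt.BR+sub.ALU) dual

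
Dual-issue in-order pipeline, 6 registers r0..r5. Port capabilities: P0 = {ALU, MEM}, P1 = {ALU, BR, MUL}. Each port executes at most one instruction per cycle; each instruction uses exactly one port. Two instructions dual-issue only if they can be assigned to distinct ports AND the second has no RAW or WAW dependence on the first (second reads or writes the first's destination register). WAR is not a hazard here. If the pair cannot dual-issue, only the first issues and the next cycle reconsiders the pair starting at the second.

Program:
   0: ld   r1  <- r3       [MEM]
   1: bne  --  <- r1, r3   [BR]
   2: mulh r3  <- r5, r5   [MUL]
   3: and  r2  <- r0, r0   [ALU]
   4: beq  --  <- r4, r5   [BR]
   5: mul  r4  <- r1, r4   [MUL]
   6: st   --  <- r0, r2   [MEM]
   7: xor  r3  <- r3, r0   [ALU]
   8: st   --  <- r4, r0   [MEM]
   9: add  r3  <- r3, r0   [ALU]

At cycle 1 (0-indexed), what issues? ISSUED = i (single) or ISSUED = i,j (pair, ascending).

  cy0 -> i0 (ld.MEM) RAW r1
  cy1 -> i1 (bne.BR) no-port BR/MUL
  cy2 -> i2&i3 (mulh.MUL and.ALU) pair
  cy3 -> i4 (beq.BR) no-port BR/MUL
  cy4 -> i5&i6 (mul.MUL st.MEM) pair
  cy5 -> i7&i8 (xor.ALU st.MEM) pair
  cy6 -> i9 (add.ALU) tail

ISSUED = 1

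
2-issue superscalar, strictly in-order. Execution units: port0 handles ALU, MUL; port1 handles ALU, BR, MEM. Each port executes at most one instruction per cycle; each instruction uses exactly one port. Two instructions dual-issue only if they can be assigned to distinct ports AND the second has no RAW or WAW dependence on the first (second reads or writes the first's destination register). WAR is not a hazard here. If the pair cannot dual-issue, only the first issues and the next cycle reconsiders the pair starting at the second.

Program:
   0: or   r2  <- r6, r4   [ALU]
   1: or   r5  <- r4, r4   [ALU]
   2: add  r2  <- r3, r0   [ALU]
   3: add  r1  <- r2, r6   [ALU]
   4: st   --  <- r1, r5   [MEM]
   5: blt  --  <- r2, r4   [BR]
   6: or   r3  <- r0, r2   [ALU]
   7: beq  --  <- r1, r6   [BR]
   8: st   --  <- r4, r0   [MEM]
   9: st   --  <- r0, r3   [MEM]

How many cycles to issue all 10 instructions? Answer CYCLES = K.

c0: i0/i1 or or  pair
c1: i2 add  RAW r2
c2: i3 add  RAW r1
c3: i4 st  no-port MEM/BR
c4: i5/i6 blt or  pair
c5: i7 beq  no-port BR/MEM
c6: i8 st  no-port MEM/MEM
c7: i9 st  tail

CYCLES = 8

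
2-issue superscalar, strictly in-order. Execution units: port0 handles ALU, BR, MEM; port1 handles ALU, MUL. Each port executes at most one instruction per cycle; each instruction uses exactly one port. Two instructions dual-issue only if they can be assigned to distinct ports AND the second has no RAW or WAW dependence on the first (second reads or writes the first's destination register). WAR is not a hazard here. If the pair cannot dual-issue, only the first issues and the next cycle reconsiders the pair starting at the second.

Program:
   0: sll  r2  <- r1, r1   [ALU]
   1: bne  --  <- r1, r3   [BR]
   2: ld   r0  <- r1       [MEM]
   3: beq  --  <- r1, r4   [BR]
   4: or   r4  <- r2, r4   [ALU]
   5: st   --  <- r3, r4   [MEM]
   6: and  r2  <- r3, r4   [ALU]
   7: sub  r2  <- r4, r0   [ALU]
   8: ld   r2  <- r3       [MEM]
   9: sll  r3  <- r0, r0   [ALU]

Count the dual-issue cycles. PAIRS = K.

t=0 i0,i1:sll.ALU;bne.BR ; dual
t=1 i2:ld.MEM ; no-port MEM/BR
t=2 i3,i4:beq.BR;or.ALU ; dual
t=3 i5,i6:st.MEM;and.ALU ; dual
t=4 i7:sub.ALU ; WAW r2
t=5 i8,i9:ld.MEM;sll.ALU ; dual

PAIRS = 4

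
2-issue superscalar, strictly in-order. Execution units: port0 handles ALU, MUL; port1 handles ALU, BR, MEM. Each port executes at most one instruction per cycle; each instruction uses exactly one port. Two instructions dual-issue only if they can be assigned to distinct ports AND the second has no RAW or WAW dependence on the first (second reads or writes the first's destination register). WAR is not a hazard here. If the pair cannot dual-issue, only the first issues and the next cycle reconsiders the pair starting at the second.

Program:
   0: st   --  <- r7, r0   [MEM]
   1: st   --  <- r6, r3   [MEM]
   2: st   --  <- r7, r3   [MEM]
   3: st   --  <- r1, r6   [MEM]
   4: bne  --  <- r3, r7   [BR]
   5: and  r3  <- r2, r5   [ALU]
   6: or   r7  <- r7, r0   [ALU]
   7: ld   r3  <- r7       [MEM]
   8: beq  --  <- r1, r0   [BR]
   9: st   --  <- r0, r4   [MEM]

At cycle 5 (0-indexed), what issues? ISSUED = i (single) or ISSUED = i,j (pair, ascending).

ISSUED = 6

c0: i0 st.MEM  no-port MEM/MEM
c1: i1 st.MEM  no-port MEM/MEM
c2: i2 st.MEM  no-port MEM/MEM
c3: i3 st.MEM  no-port MEM/BR
c4: i4&i5 bne.BR+and.ALU  pair
c5: i6 or.ALU  RAW r7
c6: i7 ld.MEM  no-port MEM/BR
c7: i8 beq.BR  no-port BR/MEM
c8: i9 st.MEM  tail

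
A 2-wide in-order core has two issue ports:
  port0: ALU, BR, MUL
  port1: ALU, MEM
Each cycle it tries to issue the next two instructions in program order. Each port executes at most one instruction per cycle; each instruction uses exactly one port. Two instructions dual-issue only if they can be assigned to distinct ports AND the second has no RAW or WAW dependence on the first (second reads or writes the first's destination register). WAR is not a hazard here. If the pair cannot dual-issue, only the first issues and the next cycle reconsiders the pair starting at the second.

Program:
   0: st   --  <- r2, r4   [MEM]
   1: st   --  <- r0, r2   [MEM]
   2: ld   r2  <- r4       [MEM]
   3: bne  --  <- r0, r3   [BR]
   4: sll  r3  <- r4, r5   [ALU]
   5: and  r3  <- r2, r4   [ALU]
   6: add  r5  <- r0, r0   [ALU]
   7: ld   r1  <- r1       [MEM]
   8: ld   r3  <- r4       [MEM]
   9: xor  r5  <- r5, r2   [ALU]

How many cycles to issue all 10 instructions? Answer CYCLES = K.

#0 head=0: st i0 no-port MEM/MEM
#1 head=1: st i1 no-port MEM/MEM
#2 head=2: ld+bne i2/i3 pair
#3 head=4: sll i4 WAW r3
#4 head=5: and+add i5/i6 pair
#5 head=7: ld i7 no-port MEM/MEM
#6 head=8: ld+xor i8/i9 pair

CYCLES = 7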